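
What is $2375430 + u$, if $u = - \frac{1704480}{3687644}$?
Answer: $\frac{2189934620610}{921911} \approx 2.3754 \cdot 10^{6}$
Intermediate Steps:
$u = - \frac{426120}{921911}$ ($u = \left(-1704480\right) \frac{1}{3687644} = - \frac{426120}{921911} \approx -0.46221$)
$2375430 + u = 2375430 - \frac{426120}{921911} = \frac{2189934620610}{921911}$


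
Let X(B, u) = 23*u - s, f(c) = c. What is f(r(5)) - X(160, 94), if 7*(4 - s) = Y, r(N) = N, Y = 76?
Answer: -15147/7 ≈ -2163.9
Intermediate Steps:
s = -48/7 (s = 4 - 1/7*76 = 4 - 76/7 = -48/7 ≈ -6.8571)
X(B, u) = 48/7 + 23*u (X(B, u) = 23*u - 1*(-48/7) = 23*u + 48/7 = 48/7 + 23*u)
f(r(5)) - X(160, 94) = 5 - (48/7 + 23*94) = 5 - (48/7 + 2162) = 5 - 1*15182/7 = 5 - 15182/7 = -15147/7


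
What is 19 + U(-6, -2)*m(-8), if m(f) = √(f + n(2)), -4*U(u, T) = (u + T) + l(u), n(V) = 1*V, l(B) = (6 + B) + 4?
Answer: 19 + I*√6 ≈ 19.0 + 2.4495*I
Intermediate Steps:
l(B) = 10 + B
n(V) = V
U(u, T) = -5/2 - u/2 - T/4 (U(u, T) = -((u + T) + (10 + u))/4 = -((T + u) + (10 + u))/4 = -(10 + T + 2*u)/4 = -5/2 - u/2 - T/4)
m(f) = √(2 + f) (m(f) = √(f + 2) = √(2 + f))
19 + U(-6, -2)*m(-8) = 19 + (-5/2 - ½*(-6) - ¼*(-2))*√(2 - 8) = 19 + (-5/2 + 3 + ½)*√(-6) = 19 + 1*(I*√6) = 19 + I*√6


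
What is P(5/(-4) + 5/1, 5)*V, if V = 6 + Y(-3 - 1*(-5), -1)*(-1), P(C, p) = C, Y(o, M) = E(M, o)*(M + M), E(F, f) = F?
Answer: 15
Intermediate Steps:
Y(o, M) = 2*M**2 (Y(o, M) = M*(M + M) = M*(2*M) = 2*M**2)
V = 4 (V = 6 + (2*(-1)**2)*(-1) = 6 + (2*1)*(-1) = 6 + 2*(-1) = 6 - 2 = 4)
P(5/(-4) + 5/1, 5)*V = (5/(-4) + 5/1)*4 = (5*(-1/4) + 5*1)*4 = (-5/4 + 5)*4 = (15/4)*4 = 15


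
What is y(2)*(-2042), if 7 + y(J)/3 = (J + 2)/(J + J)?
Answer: 36756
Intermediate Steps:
y(J) = -21 + 3*(2 + J)/(2*J) (y(J) = -21 + 3*((J + 2)/(J + J)) = -21 + 3*((2 + J)/((2*J))) = -21 + 3*((2 + J)*(1/(2*J))) = -21 + 3*((2 + J)/(2*J)) = -21 + 3*(2 + J)/(2*J))
y(2)*(-2042) = (-39/2 + 3/2)*(-2042) = -18*(-2042) = 36756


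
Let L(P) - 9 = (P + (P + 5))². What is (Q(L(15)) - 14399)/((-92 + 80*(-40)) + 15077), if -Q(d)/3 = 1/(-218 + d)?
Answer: -14629387/11973560 ≈ -1.2218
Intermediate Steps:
L(P) = 9 + (5 + 2*P)² (L(P) = 9 + (P + (P + 5))² = 9 + (P + (5 + P))² = 9 + (5 + 2*P)²)
Q(d) = -3/(-218 + d)
(Q(L(15)) - 14399)/((-92 + 80*(-40)) + 15077) = (-3/(-218 + (9 + (5 + 2*15)²)) - 14399)/((-92 + 80*(-40)) + 15077) = (-3/(-218 + (9 + (5 + 30)²)) - 14399)/((-92 - 3200) + 15077) = (-3/(-218 + (9 + 35²)) - 14399)/(-3292 + 15077) = (-3/(-218 + (9 + 1225)) - 14399)/11785 = (-3/(-218 + 1234) - 14399)*(1/11785) = (-3/1016 - 14399)*(1/11785) = -14629387/1016*1/11785 = -14629387/11973560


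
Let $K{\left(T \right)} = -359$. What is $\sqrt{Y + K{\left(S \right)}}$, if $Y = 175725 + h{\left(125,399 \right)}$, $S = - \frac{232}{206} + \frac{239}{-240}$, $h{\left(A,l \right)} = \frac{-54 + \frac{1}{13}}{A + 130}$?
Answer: $\frac{\sqrt{1927134107535}}{3315} \approx 418.77$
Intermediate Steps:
$h{\left(A,l \right)} = - \frac{701}{13 \left(130 + A\right)}$ ($h{\left(A,l \right)} = \frac{-54 + \frac{1}{13}}{130 + A} = - \frac{701}{13 \left(130 + A\right)}$)
$S = - \frac{52457}{24720}$ ($S = \left(-232\right) \frac{1}{206} + 239 \left(- \frac{1}{240}\right) = - \frac{116}{103} - \frac{239}{240} = - \frac{52457}{24720} \approx -2.122$)
$Y = \frac{582527674}{3315}$ ($Y = 175725 - \frac{701}{1690 + 13 \cdot 125} = 175725 - \frac{701}{1690 + 1625} = 175725 - \frac{701}{3315} = \frac{582527674}{3315} \approx 1.7572 \cdot 10^{5}$)
$\sqrt{Y + K{\left(S \right)}} = \sqrt{\frac{582527674}{3315} - 359} = \sqrt{\frac{581337589}{3315}} = \frac{\sqrt{1927134107535}}{3315}$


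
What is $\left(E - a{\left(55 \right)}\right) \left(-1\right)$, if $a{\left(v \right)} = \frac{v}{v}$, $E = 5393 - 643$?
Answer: $-4749$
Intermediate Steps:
$E = 4750$
$a{\left(v \right)} = 1$
$\left(E - a{\left(55 \right)}\right) \left(-1\right) = \left(4750 - 1\right) \left(-1\right) = 4749 \left(-1\right) = -4749$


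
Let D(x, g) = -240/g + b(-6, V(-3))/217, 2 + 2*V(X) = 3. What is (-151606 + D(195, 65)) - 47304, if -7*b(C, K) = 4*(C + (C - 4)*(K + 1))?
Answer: -561135370/2821 ≈ -1.9891e+5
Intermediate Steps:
V(X) = 1/2 (V(X) = -1 + (1/2)*3 = -1 + 3/2 = 1/2)
b(C, K) = -4*C/7 - 4*(1 + K)*(-4 + C)/7 (b(C, K) = -4*(C + (C - 4)*(K + 1))/7 = -4*(C + (-4 + C)*(1 + K))/7 = -4*(C + (1 + K)*(-4 + C))/7 = -(4*C + 4*(1 + K)*(-4 + C))/7 = -4*C/7 - 4*(1 + K)*(-4 + C)/7)
D(x, g) = 12/217 - 240/g (D(x, g) = -240/g + (16/7 - 8/7*(-6) + (16/7)*(1/2) - 4/7*(-6)*1/2)/217 = -240/g + (16/7 + 48/7 + 8/7 + 12/7)*(1/217) = -240/g + 12*(1/217) = -240/g + 12/217 = 12/217 - 240/g)
(-151606 + D(195, 65)) - 47304 = (-151606 + (12/217 - 240/65)) - 47304 = (-151606 + (12/217 - 240*1/65)) - 47304 = (-151606 + (12/217 - 48/13)) - 47304 = (-151606 - 10260/2821) - 47304 = -427690786/2821 - 47304 = -561135370/2821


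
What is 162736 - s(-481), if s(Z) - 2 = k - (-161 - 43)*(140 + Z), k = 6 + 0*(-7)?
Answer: 232292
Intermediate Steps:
k = 6 (k = 6 + 0 = 6)
s(Z) = 28568 + 204*Z (s(Z) = 2 + (6 - (-161 - 43)*(140 + Z)) = 2 + (6 - (-204)*(140 + Z)) = 2 + (6 - (-28560 - 204*Z)) = 2 + (6 + (28560 + 204*Z)) = 2 + (28566 + 204*Z) = 28568 + 204*Z)
162736 - s(-481) = 162736 - (28568 + 204*(-481)) = 162736 - (28568 - 98124) = 162736 - 1*(-69556) = 162736 + 69556 = 232292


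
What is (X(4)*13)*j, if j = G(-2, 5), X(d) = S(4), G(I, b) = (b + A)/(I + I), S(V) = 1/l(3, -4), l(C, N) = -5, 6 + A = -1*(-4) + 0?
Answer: 39/20 ≈ 1.9500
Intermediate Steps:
A = -2 (A = -6 + (-1*(-4) + 0) = -6 + (4 + 0) = -6 + 4 = -2)
S(V) = -1/5 (S(V) = 1/(-5) = -1/5)
G(I, b) = (-2 + b)/(2*I) (G(I, b) = (b - 2)/(I + I) = (-2 + b)/((2*I)) = (-2 + b)*(1/(2*I)) = (-2 + b)/(2*I))
X(d) = -1/5
j = -3/4 (j = (1/2)*(-2 + 5)/(-2) = (1/2)*(-1/2)*3 = -3/4 ≈ -0.75000)
(X(4)*13)*j = -1/5*13*(-3/4) = -13/5*(-3/4) = 39/20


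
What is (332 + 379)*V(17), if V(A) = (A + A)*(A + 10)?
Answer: 652698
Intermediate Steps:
V(A) = 2*A*(10 + A) (V(A) = (2*A)*(10 + A) = 2*A*(10 + A))
(332 + 379)*V(17) = (332 + 379)*(2*17*(10 + 17)) = 711*(2*17*27) = 711*918 = 652698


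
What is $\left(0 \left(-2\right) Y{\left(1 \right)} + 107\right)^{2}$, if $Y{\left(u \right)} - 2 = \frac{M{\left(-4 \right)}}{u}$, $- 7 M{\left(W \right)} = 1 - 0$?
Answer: $11449$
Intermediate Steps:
$M{\left(W \right)} = - \frac{1}{7}$ ($M{\left(W \right)} = - \frac{1 - 0}{7} = - \frac{1 + 0}{7} = \left(- \frac{1}{7}\right) 1 = - \frac{1}{7}$)
$Y{\left(u \right)} = 2 - \frac{1}{7 u}$
$\left(0 \left(-2\right) Y{\left(1 \right)} + 107\right)^{2} = \left(0 \left(-2\right) \left(2 - \frac{1}{7 \cdot 1}\right) + 107\right)^{2} = \left(0 \left(2 - \frac{1}{7}\right) + 107\right)^{2} = \left(0 \cdot \frac{13}{7} + 107\right)^{2} = \left(0 + 107\right)^{2} = 107^{2} = 11449$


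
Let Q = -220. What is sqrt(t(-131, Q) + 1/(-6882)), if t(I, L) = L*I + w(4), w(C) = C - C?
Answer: sqrt(1364970642798)/6882 ≈ 169.76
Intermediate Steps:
w(C) = 0
t(I, L) = I*L (t(I, L) = L*I + 0 = I*L + 0 = I*L)
sqrt(t(-131, Q) + 1/(-6882)) = sqrt(-131*(-220) + 1/(-6882)) = sqrt(28820 - 1/6882) = sqrt(198339239/6882) = sqrt(1364970642798)/6882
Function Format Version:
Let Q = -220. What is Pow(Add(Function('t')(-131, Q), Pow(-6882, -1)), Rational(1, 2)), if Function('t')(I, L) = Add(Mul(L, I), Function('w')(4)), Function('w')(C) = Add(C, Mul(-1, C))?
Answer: Mul(Rational(1, 6882), Pow(1364970642798, Rational(1, 2))) ≈ 169.76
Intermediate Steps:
Function('w')(C) = 0
Function('t')(I, L) = Mul(I, L) (Function('t')(I, L) = Add(Mul(L, I), 0) = Add(Mul(I, L), 0) = Mul(I, L))
Pow(Add(Function('t')(-131, Q), Pow(-6882, -1)), Rational(1, 2)) = Pow(Add(Mul(-131, -220), Pow(-6882, -1)), Rational(1, 2)) = Pow(Add(28820, Rational(-1, 6882)), Rational(1, 2)) = Pow(Rational(198339239, 6882), Rational(1, 2)) = Mul(Rational(1, 6882), Pow(1364970642798, Rational(1, 2)))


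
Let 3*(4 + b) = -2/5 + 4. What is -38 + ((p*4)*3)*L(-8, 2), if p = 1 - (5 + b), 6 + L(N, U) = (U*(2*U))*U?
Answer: -182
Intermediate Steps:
b = -14/5 (b = -4 + (-2/5 + 4)/3 = -4 + (-2*⅕ + 4)/3 = -4 + (-⅖ + 4)/3 = -4 + (⅓)*(18/5) = -4 + 6/5 = -14/5 ≈ -2.8000)
L(N, U) = -6 + 2*U³ (L(N, U) = -6 + (U*(2*U))*U = -6 + (2*U²)*U = -6 + 2*U³)
p = -6/5 (p = 1 - (5 - 14/5) = 1 - 1*11/5 = 1 - 11/5 = -6/5 ≈ -1.2000)
-38 + ((p*4)*3)*L(-8, 2) = -38 + (-6/5*4*3)*(-6 + 2*2³) = -38 + (-24/5*3)*(-6 + 2*8) = -38 - 72*(-6 + 16)/5 = -38 - 72/5*10 = -38 - 144 = -182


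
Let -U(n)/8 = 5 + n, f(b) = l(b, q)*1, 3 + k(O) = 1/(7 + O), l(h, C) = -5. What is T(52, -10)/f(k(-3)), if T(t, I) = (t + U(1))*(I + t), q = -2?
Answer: -168/5 ≈ -33.600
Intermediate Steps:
k(O) = -3 + 1/(7 + O)
f(b) = -5 (f(b) = -5*1 = -5)
U(n) = -40 - 8*n (U(n) = -8*(5 + n) = -40 - 8*n)
T(t, I) = (-48 + t)*(I + t) (T(t, I) = (t + (-40 - 8*1))*(I + t) = (t + (-40 - 8))*(I + t) = (t - 48)*(I + t) = (-48 + t)*(I + t))
T(52, -10)/f(k(-3)) = (52² - 48*(-10) - 48*52 - 10*52)/(-5) = (2704 + 480 - 2496 - 520)*(-⅕) = 168*(-⅕) = -168/5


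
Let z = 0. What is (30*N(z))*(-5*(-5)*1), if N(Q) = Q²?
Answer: 0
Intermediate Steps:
(30*N(z))*(-5*(-5)*1) = (30*0²)*(-5*(-5)*1) = (30*0)*(25*1) = 0*25 = 0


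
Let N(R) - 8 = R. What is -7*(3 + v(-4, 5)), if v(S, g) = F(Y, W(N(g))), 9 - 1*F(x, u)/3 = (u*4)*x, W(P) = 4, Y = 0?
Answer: -210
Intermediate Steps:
N(R) = 8 + R
F(x, u) = 27 - 12*u*x (F(x, u) = 27 - 3*u*4*x = 27 - 3*4*u*x = 27 - 12*u*x)
v(S, g) = 27 (v(S, g) = 27 - 12*4*0 = 27 + 0 = 27)
-7*(3 + v(-4, 5)) = -7*(3 + 27) = -7*30 = -210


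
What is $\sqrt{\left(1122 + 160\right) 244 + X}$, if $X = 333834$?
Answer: $\sqrt{646642} \approx 804.14$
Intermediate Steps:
$\sqrt{\left(1122 + 160\right) 244 + X} = \sqrt{\left(1122 + 160\right) 244 + 333834} = \sqrt{1282 \cdot 244 + 333834} = \sqrt{312808 + 333834} = \sqrt{646642}$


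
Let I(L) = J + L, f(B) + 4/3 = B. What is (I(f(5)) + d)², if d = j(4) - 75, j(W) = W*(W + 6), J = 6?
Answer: 5776/9 ≈ 641.78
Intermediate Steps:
f(B) = -4/3 + B
j(W) = W*(6 + W)
d = -35 (d = 4*(6 + 4) - 75 = 4*10 - 75 = 40 - 75 = -35)
I(L) = 6 + L
(I(f(5)) + d)² = ((6 + (-4/3 + 5)) - 35)² = ((6 + 11/3) - 35)² = (29/3 - 35)² = (-76/3)² = 5776/9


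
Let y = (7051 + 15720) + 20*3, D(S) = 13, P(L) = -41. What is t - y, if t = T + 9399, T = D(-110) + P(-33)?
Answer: -13460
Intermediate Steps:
T = -28 (T = 13 - 41 = -28)
t = 9371 (t = -28 + 9399 = 9371)
y = 22831 (y = 22771 + 60 = 22831)
t - y = 9371 - 1*22831 = 9371 - 22831 = -13460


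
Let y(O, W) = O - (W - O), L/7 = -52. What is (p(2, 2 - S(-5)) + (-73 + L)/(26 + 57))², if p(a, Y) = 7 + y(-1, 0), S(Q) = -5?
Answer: 484/6889 ≈ 0.070257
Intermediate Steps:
L = -364 (L = 7*(-52) = -364)
y(O, W) = -W + 2*O (y(O, W) = O + (O - W) = -W + 2*O)
p(a, Y) = 5 (p(a, Y) = 7 + (-1*0 + 2*(-1)) = 7 + (0 - 2) = 7 - 2 = 5)
(p(2, 2 - S(-5)) + (-73 + L)/(26 + 57))² = (5 + (-73 - 364)/(26 + 57))² = (5 - 437/83)² = (-22/83)² = 484/6889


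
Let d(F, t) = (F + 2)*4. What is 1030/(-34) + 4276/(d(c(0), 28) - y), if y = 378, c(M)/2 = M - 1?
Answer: -133681/3213 ≈ -41.606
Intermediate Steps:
c(M) = -2 + 2*M (c(M) = 2*(M - 1) = 2*(-1 + M) = -2 + 2*M)
d(F, t) = 8 + 4*F (d(F, t) = (2 + F)*4 = 8 + 4*F)
1030/(-34) + 4276/(d(c(0), 28) - y) = 1030/(-34) + 4276/((8 + 4*(-2 + 2*0)) - 1*378) = 1030*(-1/34) + 4276/((8 + 4*(-2 + 0)) - 378) = -515/17 + 4276/((8 + 4*(-2)) - 378) = -515/17 + 4276/((8 - 8) - 378) = -515/17 + 4276/(0 - 378) = -515/17 + 4276/(-378) = -515/17 + 4276*(-1/378) = -515/17 - 2138/189 = -133681/3213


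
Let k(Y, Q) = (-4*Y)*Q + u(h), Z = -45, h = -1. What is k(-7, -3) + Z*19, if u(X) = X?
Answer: -940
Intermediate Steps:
k(Y, Q) = -1 - 4*Q*Y (k(Y, Q) = (-4*Y)*Q - 1 = -4*Q*Y - 1 = -1 - 4*Q*Y)
k(-7, -3) + Z*19 = (-1 - 4*(-3)*(-7)) - 45*19 = (-1 - 84) - 855 = -85 - 855 = -940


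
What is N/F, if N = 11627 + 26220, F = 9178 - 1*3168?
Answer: 37847/6010 ≈ 6.2973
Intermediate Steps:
F = 6010 (F = 9178 - 3168 = 6010)
N = 37847
N/F = 37847/6010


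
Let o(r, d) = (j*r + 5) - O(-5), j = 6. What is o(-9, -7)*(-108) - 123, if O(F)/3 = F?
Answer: 3549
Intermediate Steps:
O(F) = 3*F
o(r, d) = 20 + 6*r (o(r, d) = (6*r + 5) - 3*(-5) = (5 + 6*r) - 1*(-15) = (5 + 6*r) + 15 = 20 + 6*r)
o(-9, -7)*(-108) - 123 = (20 + 6*(-9))*(-108) - 123 = (20 - 54)*(-108) - 123 = -34*(-108) - 123 = 3672 - 123 = 3549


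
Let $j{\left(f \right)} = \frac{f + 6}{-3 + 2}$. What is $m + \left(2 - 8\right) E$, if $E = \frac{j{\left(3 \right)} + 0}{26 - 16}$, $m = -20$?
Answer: $- \frac{73}{5} \approx -14.6$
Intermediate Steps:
$j{\left(f \right)} = -6 - f$ ($j{\left(f \right)} = \frac{6 + f}{-1} = \left(6 + f\right) \left(-1\right) = -6 - f$)
$E = - \frac{9}{10}$ ($E = \frac{\left(-6 - 3\right) + 0}{26 - 16} = \frac{\left(-6 - 3\right) + 0}{10} = \left(-9 + 0\right) \frac{1}{10} = \left(-9\right) \frac{1}{10} = - \frac{9}{10} \approx -0.9$)
$m + \left(2 - 8\right) E = -20 + \left(2 - 8\right) \left(- \frac{9}{10}\right) = -20 - - \frac{27}{5} = -20 + \frac{27}{5} = - \frac{73}{5}$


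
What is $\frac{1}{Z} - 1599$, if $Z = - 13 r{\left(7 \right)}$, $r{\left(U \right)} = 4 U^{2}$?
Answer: $- \frac{4074253}{2548} \approx -1599.0$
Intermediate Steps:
$Z = -2548$ ($Z = - 13 \cdot 4 \cdot 7^{2} = - 13 \cdot 4 \cdot 49 = \left(-13\right) 196 = -2548$)
$\frac{1}{Z} - 1599 = \frac{1}{-2548} - 1599 = - \frac{1}{2548} - 1599 = - \frac{4074253}{2548}$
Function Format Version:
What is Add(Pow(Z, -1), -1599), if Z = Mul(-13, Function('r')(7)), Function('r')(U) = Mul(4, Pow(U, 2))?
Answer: Rational(-4074253, 2548) ≈ -1599.0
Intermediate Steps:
Z = -2548 (Z = Mul(-13, Mul(4, Pow(7, 2))) = Mul(-13, Mul(4, 49)) = Mul(-13, 196) = -2548)
Add(Pow(Z, -1), -1599) = Add(Pow(-2548, -1), -1599) = Add(Rational(-1, 2548), -1599) = Rational(-4074253, 2548)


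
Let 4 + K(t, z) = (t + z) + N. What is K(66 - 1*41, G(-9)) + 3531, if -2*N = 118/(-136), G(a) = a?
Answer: 481907/136 ≈ 3543.4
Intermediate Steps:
N = 59/136 (N = -59/(-136) = -59*(-1)/136 = -½*(-59/68) = 59/136 ≈ 0.43382)
K(t, z) = -485/136 + t + z (K(t, z) = -4 + ((t + z) + 59/136) = -4 + (59/136 + t + z) = -485/136 + t + z)
K(66 - 1*41, G(-9)) + 3531 = (-485/136 + (66 - 1*41) - 9) + 3531 = (-485/136 + (66 - 41) - 9) + 3531 = (-485/136 + 25 - 9) + 3531 = 1691/136 + 3531 = 481907/136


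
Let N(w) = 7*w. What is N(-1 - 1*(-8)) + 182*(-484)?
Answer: -88039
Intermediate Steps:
N(-1 - 1*(-8)) + 182*(-484) = 7*(-1 - 1*(-8)) + 182*(-484) = 7*(-1 + 8) - 88088 = 7*7 - 88088 = 49 - 88088 = -88039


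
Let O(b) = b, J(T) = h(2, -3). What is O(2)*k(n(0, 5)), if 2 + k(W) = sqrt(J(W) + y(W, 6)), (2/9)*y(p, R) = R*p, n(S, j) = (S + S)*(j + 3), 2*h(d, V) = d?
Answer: -2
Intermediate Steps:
h(d, V) = d/2
n(S, j) = 2*S*(3 + j) (n(S, j) = (2*S)*(3 + j) = 2*S*(3 + j))
J(T) = 1 (J(T) = (1/2)*2 = 1)
y(p, R) = 9*R*p/2 (y(p, R) = 9*(R*p)/2 = 9*R*p/2)
k(W) = -2 + sqrt(1 + 27*W) (k(W) = -2 + sqrt(1 + (9/2)*6*W) = -2 + sqrt(1 + 27*W))
O(2)*k(n(0, 5)) = 2*(-2 + sqrt(1 + 27*(2*0*(3 + 5)))) = 2*(-2 + sqrt(1 + 27*(2*0*8))) = 2*(-2 + sqrt(1 + 27*0)) = 2*(-2 + sqrt(1 + 0)) = 2*(-2 + sqrt(1)) = 2*(-2 + 1) = 2*(-1) = -2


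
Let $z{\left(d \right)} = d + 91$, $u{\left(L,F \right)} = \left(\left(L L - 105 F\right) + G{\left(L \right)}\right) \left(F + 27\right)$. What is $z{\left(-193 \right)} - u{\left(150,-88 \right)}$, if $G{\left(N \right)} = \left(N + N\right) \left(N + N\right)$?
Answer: $7426038$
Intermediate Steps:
$G{\left(N \right)} = 4 N^{2}$ ($G{\left(N \right)} = 2 N 2 N = 4 N^{2}$)
$u{\left(L,F \right)} = \left(27 + F\right) \left(- 105 F + 5 L^{2}\right)$ ($u{\left(L,F \right)} = \left(\left(L L - 105 F\right) + 4 L^{2}\right) \left(F + 27\right) = \left(\left(L^{2} - 105 F\right) + 4 L^{2}\right) \left(27 + F\right) = \left(- 105 F + 5 L^{2}\right) \left(27 + F\right) = \left(27 + F\right) \left(- 105 F + 5 L^{2}\right)$)
$z{\left(d \right)} = 91 + d$
$z{\left(-193 \right)} - u{\left(150,-88 \right)} = \left(91 - 193\right) - \left(\left(-2835\right) \left(-88\right) - 105 \left(-88\right)^{2} + 135 \cdot 150^{2} + 5 \left(-88\right) 150^{2}\right) = -102 - \left(249480 - 813120 + 135 \cdot 22500 + 5 \left(-88\right) 22500\right) = -102 - \left(249480 - 813120 + 3037500 - 9900000\right) = -102 - -7426140 = -102 + 7426140 = 7426038$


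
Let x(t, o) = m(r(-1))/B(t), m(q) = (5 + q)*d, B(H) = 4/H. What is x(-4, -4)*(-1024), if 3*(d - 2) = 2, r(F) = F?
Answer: 32768/3 ≈ 10923.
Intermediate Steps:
d = 8/3 (d = 2 + (⅓)*2 = 2 + ⅔ = 8/3 ≈ 2.6667)
m(q) = 40/3 + 8*q/3 (m(q) = (5 + q)*(8/3) = 40/3 + 8*q/3)
x(t, o) = 8*t/3 (x(t, o) = (40/3 + (8/3)*(-1))/((4/t)) = (40/3 - 8/3)*(t/4) = 32*(t/4)/3 = 8*t/3)
x(-4, -4)*(-1024) = ((8/3)*(-4))*(-1024) = -32/3*(-1024) = 32768/3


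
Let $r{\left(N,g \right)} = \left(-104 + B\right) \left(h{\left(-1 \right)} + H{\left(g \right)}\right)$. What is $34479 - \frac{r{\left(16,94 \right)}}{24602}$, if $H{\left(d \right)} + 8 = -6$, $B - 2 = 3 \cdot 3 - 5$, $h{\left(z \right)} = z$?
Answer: $\frac{424125444}{12301} \approx 34479.0$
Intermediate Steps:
$B = 6$ ($B = 2 + \left(3 \cdot 3 - 5\right) = 2 + \left(9 - 5\right) = 2 + 4 = 6$)
$H{\left(d \right)} = -14$ ($H{\left(d \right)} = -8 - 6 = -14$)
$r{\left(N,g \right)} = 1470$ ($r{\left(N,g \right)} = \left(-104 + 6\right) \left(-1 - 14\right) = \left(-98\right) \left(-15\right) = 1470$)
$34479 - \frac{r{\left(16,94 \right)}}{24602} = 34479 - \frac{1470}{24602} = 34479 - 1470 \cdot \frac{1}{24602} = 34479 - \frac{735}{12301} = \frac{424125444}{12301}$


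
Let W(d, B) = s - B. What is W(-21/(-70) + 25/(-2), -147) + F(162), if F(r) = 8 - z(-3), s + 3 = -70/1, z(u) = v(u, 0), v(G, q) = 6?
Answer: 76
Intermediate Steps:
z(u) = 6
s = -73 (s = -3 - 70/1 = -3 - 70*1 = -3 - 70 = -73)
F(r) = 2 (F(r) = 8 - 1*6 = 8 - 6 = 2)
W(d, B) = -73 - B
W(-21/(-70) + 25/(-2), -147) + F(162) = (-73 - 1*(-147)) + 2 = (-73 + 147) + 2 = 74 + 2 = 76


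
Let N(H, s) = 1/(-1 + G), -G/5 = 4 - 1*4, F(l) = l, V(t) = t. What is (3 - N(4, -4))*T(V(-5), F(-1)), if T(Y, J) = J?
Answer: -4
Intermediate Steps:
G = 0 (G = -5*(4 - 1*4) = -5*(4 - 4) = -5*0 = 0)
N(H, s) = -1 (N(H, s) = 1/(-1 + 0) = 1/(-1) = -1)
(3 - N(4, -4))*T(V(-5), F(-1)) = (3 - 1*(-1))*(-1) = (3 + 1)*(-1) = 4*(-1) = -4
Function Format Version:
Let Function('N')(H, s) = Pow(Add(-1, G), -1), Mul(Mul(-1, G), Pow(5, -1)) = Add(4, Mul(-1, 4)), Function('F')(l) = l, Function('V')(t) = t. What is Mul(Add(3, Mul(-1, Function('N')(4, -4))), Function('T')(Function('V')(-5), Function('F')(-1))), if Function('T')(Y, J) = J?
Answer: -4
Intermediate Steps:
G = 0 (G = Mul(-5, Add(4, Mul(-1, 4))) = Mul(-5, Add(4, -4)) = Mul(-5, 0) = 0)
Function('N')(H, s) = -1 (Function('N')(H, s) = Pow(Add(-1, 0), -1) = Pow(-1, -1) = -1)
Mul(Add(3, Mul(-1, Function('N')(4, -4))), Function('T')(Function('V')(-5), Function('F')(-1))) = Mul(Add(3, Mul(-1, -1)), -1) = Mul(Add(3, 1), -1) = Mul(4, -1) = -4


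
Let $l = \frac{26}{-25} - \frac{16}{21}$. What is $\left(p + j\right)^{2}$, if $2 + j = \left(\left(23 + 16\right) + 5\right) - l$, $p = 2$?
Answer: $\frac{578210116}{275625} \approx 2097.8$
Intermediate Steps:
$l = - \frac{946}{525}$ ($l = 26 \left(- \frac{1}{25}\right) - \frac{16}{21} = - \frac{26}{25} - \frac{16}{21} = - \frac{946}{525} \approx -1.8019$)
$j = \frac{22996}{525}$ ($j = -2 + \left(\left(\left(23 + 16\right) + 5\right) - - \frac{946}{525}\right) = -2 + \left(\left(39 + 5\right) + \frac{946}{525}\right) = -2 + \left(44 + \frac{946}{525}\right) = -2 + \frac{24046}{525} = \frac{22996}{525} \approx 43.802$)
$\left(p + j\right)^{2} = \left(2 + \frac{22996}{525}\right)^{2} = \left(\frac{24046}{525}\right)^{2} = \frac{578210116}{275625}$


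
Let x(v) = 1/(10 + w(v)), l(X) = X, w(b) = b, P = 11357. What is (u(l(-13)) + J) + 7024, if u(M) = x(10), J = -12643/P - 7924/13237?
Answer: 3016246897107/429521740 ≈ 7022.3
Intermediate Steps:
J = -36764037/21476087 (J = -12643/11357 - 7924/13237 = -12643*1/11357 - 7924*1/13237 = -12643/11357 - 1132/1891 = -36764037/21476087 ≈ -1.7119)
x(v) = 1/(10 + v)
u(M) = 1/20 (u(M) = 1/(10 + 10) = 1/20)
(u(l(-13)) + J) + 7024 = (1/20 - 36764037/21476087) + 7024 = -713804653/429521740 + 7024 = 3016246897107/429521740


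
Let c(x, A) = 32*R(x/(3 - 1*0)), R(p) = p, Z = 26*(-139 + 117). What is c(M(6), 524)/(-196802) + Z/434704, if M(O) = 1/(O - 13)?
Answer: -293759387/224570368596 ≈ -0.0013081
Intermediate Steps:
Z = -572 (Z = 26*(-22) = -572)
M(O) = 1/(-13 + O)
c(x, A) = 32*x/3 (c(x, A) = 32*(x/(3 - 1*0)) = 32*(x/(3 + 0)) = 32*(x/3) = 32*x/3)
c(M(6), 524)/(-196802) + Z/434704 = (32/(3*(-13 + 6)))/(-196802) - 572/434704 = ((32/3)/(-7))*(-1/196802) - 572*1/434704 = ((32/3)*(-⅐))*(-1/196802) - 143/108676 = -32/21*(-1/196802) - 143/108676 = 16/2066421 - 143/108676 = -293759387/224570368596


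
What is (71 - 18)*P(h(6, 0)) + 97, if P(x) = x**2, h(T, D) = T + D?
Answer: 2005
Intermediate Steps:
h(T, D) = D + T
(71 - 18)*P(h(6, 0)) + 97 = (71 - 18)*(0 + 6)**2 + 97 = 53*6**2 + 97 = 53*36 + 97 = 1908 + 97 = 2005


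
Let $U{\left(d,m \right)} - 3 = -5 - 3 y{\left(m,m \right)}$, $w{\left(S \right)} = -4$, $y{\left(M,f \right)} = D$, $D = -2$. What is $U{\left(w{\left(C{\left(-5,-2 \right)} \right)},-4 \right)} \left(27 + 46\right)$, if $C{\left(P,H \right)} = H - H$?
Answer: $292$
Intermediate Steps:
$y{\left(M,f \right)} = -2$
$C{\left(P,H \right)} = 0$
$U{\left(d,m \right)} = 4$ ($U{\left(d,m \right)} = 3 - -1 = 3 + \left(-5 + 6\right) = 3 + 1 = 4$)
$U{\left(w{\left(C{\left(-5,-2 \right)} \right)},-4 \right)} \left(27 + 46\right) = 4 \left(27 + 46\right) = 4 \cdot 73 = 292$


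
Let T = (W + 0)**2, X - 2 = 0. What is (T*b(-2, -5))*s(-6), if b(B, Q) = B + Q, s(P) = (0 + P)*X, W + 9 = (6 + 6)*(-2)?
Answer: 91476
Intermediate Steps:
W = -33 (W = -9 + (6 + 6)*(-2) = -9 + 12*(-2) = -9 - 24 = -33)
X = 2 (X = 2 + 0 = 2)
T = 1089 (T = (-33 + 0)**2 = (-33)**2 = 1089)
s(P) = 2*P (s(P) = (0 + P)*2 = P*2 = 2*P)
(T*b(-2, -5))*s(-6) = (1089*(-2 - 5))*(2*(-6)) = (1089*(-7))*(-12) = -7623*(-12) = 91476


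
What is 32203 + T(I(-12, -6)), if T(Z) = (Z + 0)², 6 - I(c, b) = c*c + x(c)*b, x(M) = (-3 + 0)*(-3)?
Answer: 39259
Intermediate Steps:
x(M) = 9 (x(M) = -3*(-3) = 9)
I(c, b) = 6 - c² - 9*b (I(c, b) = 6 - (c*c + 9*b) = 6 - (c² + 9*b) = 6 + (-c² - 9*b) = 6 - c² - 9*b)
T(Z) = Z²
32203 + T(I(-12, -6)) = 32203 + (6 - 1*(-12)² - 9*(-6))² = 32203 + (6 - 1*144 + 54)² = 32203 + (6 - 144 + 54)² = 32203 + (-84)² = 32203 + 7056 = 39259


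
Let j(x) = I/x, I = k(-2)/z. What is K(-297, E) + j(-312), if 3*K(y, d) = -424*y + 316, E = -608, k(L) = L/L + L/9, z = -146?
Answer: 17252000071/409968 ≈ 42081.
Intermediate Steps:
k(L) = 1 + L/9 (k(L) = 1 + L*(1/9) = 1 + L/9)
I = -7/1314 (I = (1 + (1/9)*(-2))/(-146) = (1 - 2/9)*(-1/146) = (7/9)*(-1/146) = -7/1314 ≈ -0.0053272)
K(y, d) = 316/3 - 424*y/3 (K(y, d) = (-424*y + 316)/3 = (316 - 424*y)/3 = 316/3 - 424*y/3)
j(x) = -7/(1314*x)
K(-297, E) + j(-312) = (316/3 - 424/3*(-297)) - 7/1314/(-312) = (316/3 + 41976) - 7/1314*(-1/312) = 126244/3 + 7/409968 = 17252000071/409968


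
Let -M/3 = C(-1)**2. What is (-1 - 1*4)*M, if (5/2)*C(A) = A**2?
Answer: 12/5 ≈ 2.4000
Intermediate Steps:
C(A) = 2*A**2/5
M = -12/25 (M = -3*((2/5)*(-1)**2)**2 = -3*((2/5)*1)**2 = -3*(2/5)**2 = -3*4/25 = -12/25 ≈ -0.48000)
(-1 - 1*4)*M = (-1 - 1*4)*(-12/25) = (-1 - 4)*(-12/25) = -5*(-12/25) = 12/5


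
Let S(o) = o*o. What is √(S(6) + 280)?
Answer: 2*√79 ≈ 17.776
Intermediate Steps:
S(o) = o²
√(S(6) + 280) = √(6² + 280) = √(36 + 280) = √316 = 2*√79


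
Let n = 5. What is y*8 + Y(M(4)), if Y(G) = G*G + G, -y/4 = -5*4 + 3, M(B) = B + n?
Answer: 634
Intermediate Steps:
M(B) = 5 + B (M(B) = B + 5 = 5 + B)
y = 68 (y = -4*(-5*4 + 3) = -4*(-20 + 3) = -4*(-17) = 68)
Y(G) = G + G² (Y(G) = G² + G = G + G²)
y*8 + Y(M(4)) = 68*8 + (5 + 4)*(1 + (5 + 4)) = 544 + 9*(1 + 9) = 544 + 9*10 = 544 + 90 = 634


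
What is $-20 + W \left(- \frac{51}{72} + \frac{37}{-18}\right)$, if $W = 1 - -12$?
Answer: $- \frac{4027}{72} \approx -55.931$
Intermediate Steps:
$W = 13$ ($W = 1 + 12 = 13$)
$-20 + W \left(- \frac{51}{72} + \frac{37}{-18}\right) = -20 + 13 \left(- \frac{51}{72} + \frac{37}{-18}\right) = -20 + 13 \left(\left(-51\right) \frac{1}{72} + 37 \left(- \frac{1}{18}\right)\right) = -20 + 13 \left(- \frac{17}{24} - \frac{37}{18}\right) = -20 + 13 \left(- \frac{199}{72}\right) = -20 - \frac{2587}{72} = - \frac{4027}{72}$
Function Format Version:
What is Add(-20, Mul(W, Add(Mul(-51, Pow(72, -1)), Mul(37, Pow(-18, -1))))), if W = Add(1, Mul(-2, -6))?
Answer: Rational(-4027, 72) ≈ -55.931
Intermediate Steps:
W = 13 (W = Add(1, 12) = 13)
Add(-20, Mul(W, Add(Mul(-51, Pow(72, -1)), Mul(37, Pow(-18, -1))))) = Add(-20, Mul(13, Add(Mul(-51, Pow(72, -1)), Mul(37, Pow(-18, -1))))) = Add(-20, Mul(13, Add(Mul(-51, Rational(1, 72)), Mul(37, Rational(-1, 18))))) = Add(-20, Mul(13, Add(Rational(-17, 24), Rational(-37, 18)))) = Add(-20, Mul(13, Rational(-199, 72))) = Add(-20, Rational(-2587, 72)) = Rational(-4027, 72)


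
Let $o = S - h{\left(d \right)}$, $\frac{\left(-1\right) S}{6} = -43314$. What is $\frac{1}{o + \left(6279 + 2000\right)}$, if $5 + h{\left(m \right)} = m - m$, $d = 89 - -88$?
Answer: $\frac{1}{268168} \approx 3.729 \cdot 10^{-6}$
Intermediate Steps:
$S = 259884$ ($S = \left(-6\right) \left(-43314\right) = 259884$)
$d = 177$ ($d = 89 + 88 = 177$)
$h{\left(m \right)} = -5$ ($h{\left(m \right)} = -5 + \left(m - m\right) = -5 + 0 = -5$)
$o = 259889$ ($o = 259884 - -5 = 259884 + 5 = 259889$)
$\frac{1}{o + \left(6279 + 2000\right)} = \frac{1}{259889 + \left(6279 + 2000\right)} = \frac{1}{259889 + 8279} = \frac{1}{268168}$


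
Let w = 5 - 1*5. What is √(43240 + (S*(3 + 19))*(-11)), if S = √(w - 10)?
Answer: √(43240 - 242*I*√10) ≈ 207.95 - 1.84*I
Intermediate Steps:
w = 0 (w = 5 - 5 = 0)
S = I*√10 (S = √(0 - 10) = √(-10) = I*√10 ≈ 3.1623*I)
√(43240 + (S*(3 + 19))*(-11)) = √(43240 + ((I*√10)*(3 + 19))*(-11)) = √(43240 + ((I*√10)*22)*(-11)) = √(43240 + (22*I*√10)*(-11)) = √(43240 - 242*I*√10)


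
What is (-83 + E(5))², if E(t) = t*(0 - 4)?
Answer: 10609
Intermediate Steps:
E(t) = -4*t (E(t) = t*(-4) = -4*t)
(-83 + E(5))² = (-83 - 4*5)² = (-83 - 20)² = (-103)² = 10609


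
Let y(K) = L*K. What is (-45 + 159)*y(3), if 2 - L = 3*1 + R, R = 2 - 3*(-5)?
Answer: -6156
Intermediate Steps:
R = 17 (R = 2 + 15 = 17)
L = -18 (L = 2 - (3*1 + 17) = 2 - (3 + 17) = 2 - 1*20 = 2 - 20 = -18)
y(K) = -18*K
(-45 + 159)*y(3) = (-45 + 159)*(-18*3) = 114*(-54) = -6156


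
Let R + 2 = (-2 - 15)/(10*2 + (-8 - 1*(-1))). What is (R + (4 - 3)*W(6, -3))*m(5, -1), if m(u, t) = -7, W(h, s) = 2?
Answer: 119/13 ≈ 9.1538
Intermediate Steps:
R = -43/13 (R = -2 + (-2 - 15)/(10*2 + (-8 - 1*(-1))) = -2 - 17/(20 + (-8 + 1)) = -2 - 17/(20 - 7) = -2 - 17/13 = -43/13 ≈ -3.3077)
(R + (4 - 3)*W(6, -3))*m(5, -1) = (-43/13 + (4 - 3)*2)*(-7) = (-43/13 + 1*2)*(-7) = (-43/13 + 2)*(-7) = -17/13*(-7) = 119/13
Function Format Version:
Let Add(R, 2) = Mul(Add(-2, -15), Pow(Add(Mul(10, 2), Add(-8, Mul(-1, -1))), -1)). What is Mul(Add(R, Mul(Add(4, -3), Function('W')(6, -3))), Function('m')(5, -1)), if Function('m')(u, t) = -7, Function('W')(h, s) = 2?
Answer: Rational(119, 13) ≈ 9.1538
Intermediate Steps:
R = Rational(-43, 13) (R = Add(-2, Mul(Add(-2, -15), Pow(Add(Mul(10, 2), Add(-8, Mul(-1, -1))), -1))) = Add(-2, Mul(-17, Pow(Add(20, Add(-8, 1)), -1))) = Add(-2, Mul(-17, Pow(Add(20, -7), -1))) = Add(-2, Mul(-17, Pow(13, -1))) = Add(-2, Mul(-17, Rational(1, 13))) = Add(-2, Rational(-17, 13)) = Rational(-43, 13) ≈ -3.3077)
Mul(Add(R, Mul(Add(4, -3), Function('W')(6, -3))), Function('m')(5, -1)) = Mul(Add(Rational(-43, 13), Mul(Add(4, -3), 2)), -7) = Mul(Add(Rational(-43, 13), Mul(1, 2)), -7) = Mul(Add(Rational(-43, 13), 2), -7) = Mul(Rational(-17, 13), -7) = Rational(119, 13)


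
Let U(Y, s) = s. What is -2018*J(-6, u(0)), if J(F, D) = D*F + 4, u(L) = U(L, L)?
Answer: -8072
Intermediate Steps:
u(L) = L
J(F, D) = 4 + D*F
-2018*J(-6, u(0)) = -2018*(4 + 0*(-6)) = -2018*(4 + 0) = -2018*4 = -8072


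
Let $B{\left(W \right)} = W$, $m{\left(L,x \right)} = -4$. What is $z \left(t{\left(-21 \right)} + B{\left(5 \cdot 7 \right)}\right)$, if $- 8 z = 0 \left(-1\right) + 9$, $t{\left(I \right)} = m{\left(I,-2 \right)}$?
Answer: $- \frac{279}{8} \approx -34.875$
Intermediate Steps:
$t{\left(I \right)} = -4$
$z = - \frac{9}{8}$ ($z = - \frac{0 \left(-1\right) + 9}{8} = - \frac{0 + 9}{8} = \left(- \frac{1}{8}\right) 9 = - \frac{9}{8} \approx -1.125$)
$z \left(t{\left(-21 \right)} + B{\left(5 \cdot 7 \right)}\right) = - \frac{9 \left(-4 + 5 \cdot 7\right)}{8} = - \frac{9 \left(-4 + 35\right)}{8} = \left(- \frac{9}{8}\right) 31 = - \frac{279}{8}$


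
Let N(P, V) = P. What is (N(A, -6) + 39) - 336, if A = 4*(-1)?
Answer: -301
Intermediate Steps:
A = -4
(N(A, -6) + 39) - 336 = (-4 + 39) - 336 = 35 - 336 = -301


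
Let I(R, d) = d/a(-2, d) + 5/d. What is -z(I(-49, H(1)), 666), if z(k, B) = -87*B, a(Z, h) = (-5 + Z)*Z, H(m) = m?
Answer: 57942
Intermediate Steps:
a(Z, h) = Z*(-5 + Z)
I(R, d) = 5/d + d/14 (I(R, d) = d/((-2*(-5 - 2))) + 5/d = d/((-2*(-7))) + 5/d = d/14 + 5/d = 5/d + d/14)
-z(I(-49, H(1)), 666) = -(-87)*666 = -1*(-57942) = 57942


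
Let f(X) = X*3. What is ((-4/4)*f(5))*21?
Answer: -315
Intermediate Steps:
f(X) = 3*X
((-4/4)*f(5))*21 = ((-4/4)*(3*5))*21 = (-4*¼*15)*21 = -1*15*21 = -15*21 = -315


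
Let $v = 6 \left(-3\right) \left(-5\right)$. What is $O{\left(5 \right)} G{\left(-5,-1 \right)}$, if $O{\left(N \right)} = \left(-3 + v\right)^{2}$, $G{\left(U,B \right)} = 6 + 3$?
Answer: $68121$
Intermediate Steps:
$v = 90$ ($v = \left(-18\right) \left(-5\right) = 90$)
$G{\left(U,B \right)} = 9$
$O{\left(N \right)} = 7569$ ($O{\left(N \right)} = \left(-3 + 90\right)^{2} = 87^{2} = 7569$)
$O{\left(5 \right)} G{\left(-5,-1 \right)} = 7569 \cdot 9 = 68121$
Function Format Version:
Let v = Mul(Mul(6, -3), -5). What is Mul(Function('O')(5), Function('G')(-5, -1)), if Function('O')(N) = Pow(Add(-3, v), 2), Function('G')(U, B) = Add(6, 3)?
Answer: 68121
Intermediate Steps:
v = 90 (v = Mul(-18, -5) = 90)
Function('G')(U, B) = 9
Function('O')(N) = 7569 (Function('O')(N) = Pow(Add(-3, 90), 2) = Pow(87, 2) = 7569)
Mul(Function('O')(5), Function('G')(-5, -1)) = Mul(7569, 9) = 68121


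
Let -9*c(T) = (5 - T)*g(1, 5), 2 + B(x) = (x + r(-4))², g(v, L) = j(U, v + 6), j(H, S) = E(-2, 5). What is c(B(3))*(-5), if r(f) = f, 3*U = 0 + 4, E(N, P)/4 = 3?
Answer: 40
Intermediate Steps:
E(N, P) = 12 (E(N, P) = 4*3 = 12)
U = 4/3 (U = (0 + 4)/3 = (⅓)*4 = 4/3 ≈ 1.3333)
j(H, S) = 12
g(v, L) = 12
B(x) = -2 + (-4 + x)² (B(x) = -2 + (x - 4)² = -2 + (-4 + x)²)
c(T) = -20/3 + 4*T/3 (c(T) = -(5 - T)*12/9 = -(60 - 12*T)/9 = -20/3 + 4*T/3)
c(B(3))*(-5) = (-20/3 + 4*(-2 + (-4 + 3)²)/3)*(-5) = (-20/3 + 4*(-2 + (-1)²)/3)*(-5) = (-20/3 + 4*(-2 + 1)/3)*(-5) = (-20/3 + (4/3)*(-1))*(-5) = (-20/3 - 4/3)*(-5) = -8*(-5) = 40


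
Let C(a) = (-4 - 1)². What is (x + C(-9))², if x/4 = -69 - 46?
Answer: 189225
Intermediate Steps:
C(a) = 25 (C(a) = (-5)² = 25)
x = -460 (x = 4*(-69 - 46) = 4*(-115) = -460)
(x + C(-9))² = (-460 + 25)² = (-435)² = 189225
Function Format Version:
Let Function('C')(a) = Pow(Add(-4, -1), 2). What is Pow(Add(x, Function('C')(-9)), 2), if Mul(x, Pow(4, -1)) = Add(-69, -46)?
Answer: 189225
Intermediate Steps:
Function('C')(a) = 25 (Function('C')(a) = Pow(-5, 2) = 25)
x = -460 (x = Mul(4, Add(-69, -46)) = Mul(4, -115) = -460)
Pow(Add(x, Function('C')(-9)), 2) = Pow(Add(-460, 25), 2) = Pow(-435, 2) = 189225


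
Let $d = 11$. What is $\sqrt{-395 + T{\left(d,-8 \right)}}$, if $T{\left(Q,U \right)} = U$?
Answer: $i \sqrt{403} \approx 20.075 i$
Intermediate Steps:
$\sqrt{-395 + T{\left(d,-8 \right)}} = \sqrt{-395 - 8} = \sqrt{-403} = i \sqrt{403}$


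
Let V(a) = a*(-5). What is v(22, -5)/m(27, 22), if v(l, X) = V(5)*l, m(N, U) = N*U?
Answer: -25/27 ≈ -0.92593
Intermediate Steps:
V(a) = -5*a
v(l, X) = -25*l (v(l, X) = (-5*5)*l = -25*l)
v(22, -5)/m(27, 22) = (-25*22)/((27*22)) = -550/594 = -550*1/594 = -25/27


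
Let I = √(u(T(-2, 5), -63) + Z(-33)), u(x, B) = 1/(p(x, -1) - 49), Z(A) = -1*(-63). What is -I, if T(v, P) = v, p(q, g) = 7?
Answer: -23*√210/42 ≈ -7.9358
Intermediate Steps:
Z(A) = 63
u(x, B) = -1/42 (u(x, B) = 1/(7 - 49) = 1/(-42) = -1/42)
I = 23*√210/42 (I = √(-1/42 + 63) = √(2645/42) = 23*√210/42 ≈ 7.9358)
-I = -23*√210/42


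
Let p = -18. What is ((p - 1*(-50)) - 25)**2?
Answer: 49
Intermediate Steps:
((p - 1*(-50)) - 25)**2 = ((-18 - 1*(-50)) - 25)**2 = ((-18 + 50) - 25)**2 = (32 - 25)**2 = 7**2 = 49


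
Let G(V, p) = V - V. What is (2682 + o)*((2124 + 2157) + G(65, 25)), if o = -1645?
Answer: 4439397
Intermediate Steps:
G(V, p) = 0
(2682 + o)*((2124 + 2157) + G(65, 25)) = (2682 - 1645)*((2124 + 2157) + 0) = 1037*(4281 + 0) = 1037*4281 = 4439397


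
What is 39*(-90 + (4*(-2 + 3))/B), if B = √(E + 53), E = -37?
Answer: -3471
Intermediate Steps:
B = 4 (B = √(-37 + 53) = √16 = 4)
39*(-90 + (4*(-2 + 3))/B) = 39*(-90 + (4*(-2 + 3))/4) = 39*(-90 + (4*1)*(¼)) = 39*(-90 + 4*(¼)) = 39*(-90 + 1) = 39*(-89) = -3471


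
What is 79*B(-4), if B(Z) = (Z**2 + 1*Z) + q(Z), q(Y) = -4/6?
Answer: 2686/3 ≈ 895.33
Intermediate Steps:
q(Y) = -2/3 (q(Y) = -4*1/6 = -2/3)
B(Z) = -2/3 + Z + Z**2 (B(Z) = (Z**2 + 1*Z) - 2/3 = (Z**2 + Z) - 2/3 = (Z + Z**2) - 2/3 = -2/3 + Z + Z**2)
79*B(-4) = 79*(-2/3 - 4 + (-4)**2) = 79*(-2/3 - 4 + 16) = 79*(34/3) = 2686/3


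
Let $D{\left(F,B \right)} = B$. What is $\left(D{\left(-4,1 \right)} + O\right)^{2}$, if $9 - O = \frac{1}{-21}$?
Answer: $\frac{44521}{441} \approx 100.95$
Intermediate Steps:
$O = \frac{190}{21}$ ($O = 9 - \frac{1}{-21} = 9 - - \frac{1}{21} = 9 + \frac{1}{21} = \frac{190}{21} \approx 9.0476$)
$\left(D{\left(-4,1 \right)} + O\right)^{2} = \left(1 + \frac{190}{21}\right)^{2} = \left(\frac{211}{21}\right)^{2} = \frac{44521}{441}$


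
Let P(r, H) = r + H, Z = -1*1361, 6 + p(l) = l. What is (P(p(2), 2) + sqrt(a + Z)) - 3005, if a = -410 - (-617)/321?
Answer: -3007 + I*sqrt(182287554)/321 ≈ -3007.0 + 42.06*I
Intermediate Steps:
p(l) = -6 + l
a = -130993/321 (a = -410 - (-617)/321 = -410 - 1*(-617/321) = -410 + 617/321 = -130993/321 ≈ -408.08)
Z = -1361
P(r, H) = H + r
(P(p(2), 2) + sqrt(a + Z)) - 3005 = ((2 + (-6 + 2)) + sqrt(-130993/321 - 1361)) - 3005 = ((2 - 4) + sqrt(-567874/321)) - 3005 = (-2 + I*sqrt(182287554)/321) - 3005 = -3007 + I*sqrt(182287554)/321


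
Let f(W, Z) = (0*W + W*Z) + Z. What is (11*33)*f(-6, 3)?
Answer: -5445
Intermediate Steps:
f(W, Z) = Z + W*Z (f(W, Z) = (0 + W*Z) + Z = W*Z + Z = Z + W*Z)
(11*33)*f(-6, 3) = (11*33)*(3*(1 - 6)) = 363*(3*(-5)) = 363*(-15) = -5445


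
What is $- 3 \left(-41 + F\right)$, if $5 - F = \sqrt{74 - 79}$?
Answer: $108 + 3 i \sqrt{5} \approx 108.0 + 6.7082 i$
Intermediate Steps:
$F = 5 - i \sqrt{5}$ ($F = 5 - \sqrt{74 - 79} = 5 - \sqrt{-5} = 5 - i \sqrt{5} \approx 5.0 - 2.2361 i$)
$- 3 \left(-41 + F\right) = - 3 \left(-41 + \left(5 - i \sqrt{5}\right)\right) = - 3 \left(-36 - i \sqrt{5}\right) = 108 + 3 i \sqrt{5}$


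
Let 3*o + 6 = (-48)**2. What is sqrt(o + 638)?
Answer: 6*sqrt(39) ≈ 37.470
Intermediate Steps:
o = 766 (o = -2 + (1/3)*(-48)**2 = -2 + (1/3)*2304 = -2 + 768 = 766)
sqrt(o + 638) = sqrt(766 + 638) = sqrt(1404) = 6*sqrt(39)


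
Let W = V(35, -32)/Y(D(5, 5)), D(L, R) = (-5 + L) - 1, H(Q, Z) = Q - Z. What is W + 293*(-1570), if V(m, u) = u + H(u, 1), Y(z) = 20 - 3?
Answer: -7820235/17 ≈ -4.6001e+5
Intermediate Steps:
D(L, R) = -6 + L
Y(z) = 17
V(m, u) = -1 + 2*u (V(m, u) = u + (u - 1*1) = u + (u - 1) = u + (-1 + u) = -1 + 2*u)
W = -65/17 (W = (-1 + 2*(-32))/17 = (-1 - 64)*(1/17) = -65*1/17 = -65/17 ≈ -3.8235)
W + 293*(-1570) = -65/17 + 293*(-1570) = -65/17 - 460010 = -7820235/17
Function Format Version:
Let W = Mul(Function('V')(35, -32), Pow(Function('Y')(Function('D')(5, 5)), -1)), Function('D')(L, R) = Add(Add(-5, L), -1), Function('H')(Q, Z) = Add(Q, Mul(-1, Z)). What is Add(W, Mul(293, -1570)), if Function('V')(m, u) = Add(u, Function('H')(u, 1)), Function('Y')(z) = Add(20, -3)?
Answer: Rational(-7820235, 17) ≈ -4.6001e+5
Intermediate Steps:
Function('D')(L, R) = Add(-6, L)
Function('Y')(z) = 17
Function('V')(m, u) = Add(-1, Mul(2, u)) (Function('V')(m, u) = Add(u, Add(u, Mul(-1, 1))) = Add(u, Add(u, -1)) = Add(u, Add(-1, u)) = Add(-1, Mul(2, u)))
W = Rational(-65, 17) (W = Mul(Add(-1, Mul(2, -32)), Pow(17, -1)) = Mul(Add(-1, -64), Rational(1, 17)) = Mul(-65, Rational(1, 17)) = Rational(-65, 17) ≈ -3.8235)
Add(W, Mul(293, -1570)) = Add(Rational(-65, 17), Mul(293, -1570)) = Add(Rational(-65, 17), -460010) = Rational(-7820235, 17)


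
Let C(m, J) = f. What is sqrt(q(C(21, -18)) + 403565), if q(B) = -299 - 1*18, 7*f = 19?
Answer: 4*sqrt(25203) ≈ 635.02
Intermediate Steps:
f = 19/7 (f = (1/7)*19 = 19/7 ≈ 2.7143)
C(m, J) = 19/7
q(B) = -317 (q(B) = -299 - 18 = -317)
sqrt(q(C(21, -18)) + 403565) = sqrt(-317 + 403565) = sqrt(403248) = 4*sqrt(25203)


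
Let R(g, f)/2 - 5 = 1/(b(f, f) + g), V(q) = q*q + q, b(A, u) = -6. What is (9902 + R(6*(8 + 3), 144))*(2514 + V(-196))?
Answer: 2018783829/5 ≈ 4.0376e+8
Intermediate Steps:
V(q) = q + q² (V(q) = q² + q = q + q²)
R(g, f) = 10 + 2/(-6 + g)
(9902 + R(6*(8 + 3), 144))*(2514 + V(-196)) = (9902 + 2*(-29 + 5*(6*(8 + 3)))/(-6 + 6*(8 + 3)))*(2514 - 196*(1 - 196)) = (9902 + 2*(-29 + 5*(6*11))/(-6 + 6*11))*(2514 - 196*(-195)) = (9902 + 2*(-29 + 5*66)/(-6 + 66))*(2514 + 38220) = (9902 + 2*(-29 + 330)/60)*40734 = (9902 + 2*(1/60)*301)*40734 = (9902 + 301/30)*40734 = (297361/30)*40734 = 2018783829/5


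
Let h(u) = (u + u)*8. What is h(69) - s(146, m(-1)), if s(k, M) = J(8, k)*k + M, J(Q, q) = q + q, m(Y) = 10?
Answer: -41538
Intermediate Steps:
J(Q, q) = 2*q
h(u) = 16*u (h(u) = (2*u)*8 = 16*u)
s(k, M) = M + 2*k² (s(k, M) = (2*k)*k + M = 2*k² + M = M + 2*k²)
h(69) - s(146, m(-1)) = 16*69 - (10 + 2*146²) = 1104 - (10 + 2*21316) = 1104 - (10 + 42632) = 1104 - 1*42642 = 1104 - 42642 = -41538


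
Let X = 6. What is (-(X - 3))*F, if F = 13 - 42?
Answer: 87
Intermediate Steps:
F = -29
(-(X - 3))*F = -(6 - 3)*(-29) = -1*3*(-29) = -3*(-29) = 87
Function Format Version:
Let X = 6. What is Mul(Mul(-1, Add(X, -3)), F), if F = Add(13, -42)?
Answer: 87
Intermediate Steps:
F = -29
Mul(Mul(-1, Add(X, -3)), F) = Mul(Mul(-1, Add(6, -3)), -29) = Mul(Mul(-1, 3), -29) = Mul(-3, -29) = 87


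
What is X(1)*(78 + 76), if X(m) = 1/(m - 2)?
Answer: -154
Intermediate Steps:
X(m) = 1/(-2 + m)
X(1)*(78 + 76) = (78 + 76)/(-2 + 1) = 154/(-1) = -1*154 = -154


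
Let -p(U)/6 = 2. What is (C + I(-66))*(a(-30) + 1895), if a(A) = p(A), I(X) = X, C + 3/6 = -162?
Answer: -860531/2 ≈ -4.3027e+5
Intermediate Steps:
C = -325/2 (C = -½ - 162 = -325/2 ≈ -162.50)
p(U) = -12 (p(U) = -6*2 = -12)
a(A) = -12
(C + I(-66))*(a(-30) + 1895) = (-325/2 - 66)*(-12 + 1895) = -457/2*1883 = -860531/2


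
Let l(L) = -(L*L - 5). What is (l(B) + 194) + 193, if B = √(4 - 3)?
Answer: 391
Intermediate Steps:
B = 1 (B = √1 = 1)
l(L) = 5 - L² (l(L) = -(L² - 5) = -(-5 + L²) = 5 - L²)
(l(B) + 194) + 193 = ((5 - 1*1²) + 194) + 193 = ((5 - 1*1) + 194) + 193 = ((5 - 1) + 194) + 193 = (4 + 194) + 193 = 198 + 193 = 391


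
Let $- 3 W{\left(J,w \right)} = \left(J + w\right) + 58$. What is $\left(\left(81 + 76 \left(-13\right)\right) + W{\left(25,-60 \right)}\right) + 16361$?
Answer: $\frac{46339}{3} \approx 15446.0$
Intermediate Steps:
$W{\left(J,w \right)} = - \frac{58}{3} - \frac{J}{3} - \frac{w}{3}$ ($W{\left(J,w \right)} = - \frac{\left(J + w\right) + 58}{3} = - \frac{58 + J + w}{3} = - \frac{58}{3} - \frac{J}{3} - \frac{w}{3}$)
$\left(\left(81 + 76 \left(-13\right)\right) + W{\left(25,-60 \right)}\right) + 16361 = \left(\left(81 + 76 \left(-13\right)\right) - \frac{23}{3}\right) + 16361 = \left(\left(81 - 988\right) - \frac{23}{3}\right) + 16361 = \left(-907 - \frac{23}{3}\right) + 16361 = - \frac{2744}{3} + 16361 = \frac{46339}{3}$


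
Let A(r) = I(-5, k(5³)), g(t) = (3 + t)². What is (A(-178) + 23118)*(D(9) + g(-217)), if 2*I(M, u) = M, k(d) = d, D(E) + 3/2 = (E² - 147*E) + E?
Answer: 4120245413/4 ≈ 1.0301e+9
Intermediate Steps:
D(E) = -3/2 + E² - 146*E (D(E) = -3/2 + ((E² - 147*E) + E) = -3/2 + (E² - 146*E) = -3/2 + E² - 146*E)
I(M, u) = M/2
A(r) = -5/2 (A(r) = (½)*(-5) = -5/2)
(A(-178) + 23118)*(D(9) + g(-217)) = (-5/2 + 23118)*((-3/2 + 9² - 146*9) + (3 - 217)²) = 46231*((-3/2 + 81 - 1314) + (-214)²)/2 = 46231*(-2469/2 + 45796)/2 = (46231/2)*(89123/2) = 4120245413/4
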